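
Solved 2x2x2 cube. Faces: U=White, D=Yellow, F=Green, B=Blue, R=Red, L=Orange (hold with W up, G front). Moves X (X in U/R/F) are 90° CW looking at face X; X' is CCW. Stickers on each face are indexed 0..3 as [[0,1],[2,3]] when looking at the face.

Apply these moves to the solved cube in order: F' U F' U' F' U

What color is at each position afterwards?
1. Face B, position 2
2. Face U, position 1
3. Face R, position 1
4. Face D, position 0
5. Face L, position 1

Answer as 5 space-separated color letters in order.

Answer: B W B W G

Derivation:
After move 1 (F'): F=GGGG U=WWRR R=YRYR D=OOYY L=OWOW
After move 2 (U): U=RWRW F=YRGG R=BBYR B=OWBB L=GGOW
After move 3 (F'): F=RGYG U=RWBY R=OBOR D=GWYY L=GWOR
After move 4 (U'): U=WYRB F=GWYG R=RGOR B=OBBB L=OWOR
After move 5 (F'): F=WGGY U=WYRO R=WGGR D=WRYY L=OBOR
After move 6 (U): U=RWOY F=WGGY R=OBGR B=OBBB L=WGOR
Query 1: B[2] = B
Query 2: U[1] = W
Query 3: R[1] = B
Query 4: D[0] = W
Query 5: L[1] = G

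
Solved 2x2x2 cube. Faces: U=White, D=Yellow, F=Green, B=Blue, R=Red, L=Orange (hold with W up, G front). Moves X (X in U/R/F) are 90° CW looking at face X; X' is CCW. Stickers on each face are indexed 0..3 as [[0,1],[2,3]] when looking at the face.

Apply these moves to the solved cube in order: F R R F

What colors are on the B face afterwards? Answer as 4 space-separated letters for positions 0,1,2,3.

After move 1 (F): F=GGGG U=WWOO R=WRWR D=RRYY L=OYOY
After move 2 (R): R=WWRR U=WGOG F=GRGY D=RBYB B=OBWB
After move 3 (R): R=RWRW U=WROY F=GBGB D=RWYO B=GBGB
After move 4 (F): F=GGBB U=WRYY R=OWYW D=RRYO L=OROW
Query: B face = GBGB

Answer: G B G B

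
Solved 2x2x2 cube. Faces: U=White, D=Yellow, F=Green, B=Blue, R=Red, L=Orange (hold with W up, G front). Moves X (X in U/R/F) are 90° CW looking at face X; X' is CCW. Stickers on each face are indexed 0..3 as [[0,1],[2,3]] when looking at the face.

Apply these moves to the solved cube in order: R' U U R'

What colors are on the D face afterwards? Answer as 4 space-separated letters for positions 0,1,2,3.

After move 1 (R'): R=RRRR U=WBWB F=GWGW D=YGYG B=YBYB
After move 2 (U): U=WWBB F=RRGW R=YBRR B=OOYB L=GWOO
After move 3 (U): U=BWBW F=YBGW R=OORR B=GWYB L=RROO
After move 4 (R'): R=OROR U=BYBG F=YWGW D=YBYW B=GWGB
Query: D face = YBYW

Answer: Y B Y W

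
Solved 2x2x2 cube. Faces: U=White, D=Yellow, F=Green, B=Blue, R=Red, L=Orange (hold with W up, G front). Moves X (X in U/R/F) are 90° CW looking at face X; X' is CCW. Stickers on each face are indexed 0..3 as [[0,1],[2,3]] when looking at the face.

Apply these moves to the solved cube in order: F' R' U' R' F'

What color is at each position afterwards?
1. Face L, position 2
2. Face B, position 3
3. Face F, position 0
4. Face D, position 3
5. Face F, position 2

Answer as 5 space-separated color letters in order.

Answer: O B B R O

Derivation:
After move 1 (F'): F=GGGG U=WWRR R=YRYR D=OOYY L=OWOW
After move 2 (R'): R=RRYY U=WBRB F=GWGR D=OGYG B=YBOB
After move 3 (U'): U=BBWR F=OWGR R=GWYY B=RROB L=YBOW
After move 4 (R'): R=WYGY U=BOWR F=OBGR D=OWYR B=GRGB
After move 5 (F'): F=BROG U=BOWG R=WYOY D=BWYR L=YROW
Query 1: L[2] = O
Query 2: B[3] = B
Query 3: F[0] = B
Query 4: D[3] = R
Query 5: F[2] = O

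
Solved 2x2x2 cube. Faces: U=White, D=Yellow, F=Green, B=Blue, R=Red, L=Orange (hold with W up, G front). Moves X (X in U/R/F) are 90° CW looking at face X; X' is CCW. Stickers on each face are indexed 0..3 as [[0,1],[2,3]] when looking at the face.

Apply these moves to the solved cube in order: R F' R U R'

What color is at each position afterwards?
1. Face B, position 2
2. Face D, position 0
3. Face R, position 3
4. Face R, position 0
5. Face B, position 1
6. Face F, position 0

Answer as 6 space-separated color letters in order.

Answer: W O R B G Y

Derivation:
After move 1 (R): R=RRRR U=WGWG F=GYGY D=YBYB B=WBWB
After move 2 (F'): F=YYGG U=WGRR R=BRYR D=OOYB L=OGOW
After move 3 (R): R=YBRR U=WYRG F=YOGB D=OWYW B=RBGB
After move 4 (U): U=RWGY F=YBGB R=RBRR B=OGGB L=YOOW
After move 5 (R'): R=BRRR U=RGGO F=YWGY D=OBYB B=WGWB
Query 1: B[2] = W
Query 2: D[0] = O
Query 3: R[3] = R
Query 4: R[0] = B
Query 5: B[1] = G
Query 6: F[0] = Y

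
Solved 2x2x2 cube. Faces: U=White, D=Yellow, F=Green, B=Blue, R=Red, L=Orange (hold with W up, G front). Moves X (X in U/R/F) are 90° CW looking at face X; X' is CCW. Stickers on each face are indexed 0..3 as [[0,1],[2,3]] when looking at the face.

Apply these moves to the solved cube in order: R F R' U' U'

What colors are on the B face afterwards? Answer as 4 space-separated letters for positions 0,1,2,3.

Answer: G G R B

Derivation:
After move 1 (R): R=RRRR U=WGWG F=GYGY D=YBYB B=WBWB
After move 2 (F): F=GGYY U=WGOO R=WRGR D=RRYB L=OYOB
After move 3 (R'): R=RRWG U=WWOW F=GGYO D=RGYY B=BBRB
After move 4 (U'): U=WWWO F=OYYO R=GGWG B=RRRB L=BBOB
After move 5 (U'): U=WOWW F=BBYO R=OYWG B=GGRB L=RROB
Query: B face = GGRB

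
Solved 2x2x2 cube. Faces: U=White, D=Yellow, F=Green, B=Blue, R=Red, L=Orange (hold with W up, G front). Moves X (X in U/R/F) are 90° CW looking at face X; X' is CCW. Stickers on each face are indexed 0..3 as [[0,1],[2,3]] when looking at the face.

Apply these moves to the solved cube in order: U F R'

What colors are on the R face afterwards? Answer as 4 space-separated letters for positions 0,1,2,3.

Answer: B R W W

Derivation:
After move 1 (U): U=WWWW F=RRGG R=BBRR B=OOBB L=GGOO
After move 2 (F): F=GRGR U=WWOG R=WBWR D=RBYY L=GYOY
After move 3 (R'): R=BRWW U=WBOO F=GWGG D=RRYR B=YOBB
Query: R face = BRWW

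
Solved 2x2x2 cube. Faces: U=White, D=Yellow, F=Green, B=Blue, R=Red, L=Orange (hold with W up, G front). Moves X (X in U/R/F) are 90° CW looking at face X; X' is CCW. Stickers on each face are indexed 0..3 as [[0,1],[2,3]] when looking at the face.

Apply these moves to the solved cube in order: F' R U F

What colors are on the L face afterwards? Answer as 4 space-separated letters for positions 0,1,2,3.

After move 1 (F'): F=GGGG U=WWRR R=YRYR D=OOYY L=OWOW
After move 2 (R): R=YYRR U=WGRG F=GOGY D=OBYB B=RBWB
After move 3 (U): U=RWGG F=YYGY R=RBRR B=OWWB L=GOOW
After move 4 (F): F=GYYY U=RWWO R=GBGR D=RRYB L=GOOB
Query: L face = GOOB

Answer: G O O B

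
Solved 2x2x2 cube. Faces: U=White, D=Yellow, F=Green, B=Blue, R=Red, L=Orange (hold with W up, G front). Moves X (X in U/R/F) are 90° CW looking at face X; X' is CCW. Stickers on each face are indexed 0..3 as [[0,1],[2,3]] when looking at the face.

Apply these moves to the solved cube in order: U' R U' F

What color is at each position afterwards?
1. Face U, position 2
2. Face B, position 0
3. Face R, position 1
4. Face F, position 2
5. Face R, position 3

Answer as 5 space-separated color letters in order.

Answer: O R Y Y G

Derivation:
After move 1 (U'): U=WWWW F=OOGG R=GGRR B=RRBB L=BBOO
After move 2 (R): R=RGRG U=WOWG F=OYGY D=YBYR B=WRWB
After move 3 (U'): U=OGWW F=BBGY R=OYRG B=RGWB L=WROO
After move 4 (F): F=GBYB U=OGOR R=WYWG D=ROYR L=WYOB
Query 1: U[2] = O
Query 2: B[0] = R
Query 3: R[1] = Y
Query 4: F[2] = Y
Query 5: R[3] = G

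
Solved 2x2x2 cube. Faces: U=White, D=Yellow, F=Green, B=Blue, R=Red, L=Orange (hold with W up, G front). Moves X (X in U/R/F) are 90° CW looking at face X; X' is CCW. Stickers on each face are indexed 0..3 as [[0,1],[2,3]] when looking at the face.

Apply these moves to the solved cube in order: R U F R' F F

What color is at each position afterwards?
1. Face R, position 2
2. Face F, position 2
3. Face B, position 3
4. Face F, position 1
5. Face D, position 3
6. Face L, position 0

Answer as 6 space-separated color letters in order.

After move 1 (R): R=RRRR U=WGWG F=GYGY D=YBYB B=WBWB
After move 2 (U): U=WWGG F=RRGY R=WBRR B=OOWB L=GYOO
After move 3 (F): F=GRYR U=WWOY R=GBGR D=RWYB L=GYOB
After move 4 (R'): R=BRGG U=WWOO F=GWYY D=RRYR B=BOWB
After move 5 (F): F=YGYW U=WWBY R=OROG D=GBYR L=GROR
After move 6 (F): F=YYWG U=WWRR R=BRYG D=OOYR L=GGOB
Query 1: R[2] = Y
Query 2: F[2] = W
Query 3: B[3] = B
Query 4: F[1] = Y
Query 5: D[3] = R
Query 6: L[0] = G

Answer: Y W B Y R G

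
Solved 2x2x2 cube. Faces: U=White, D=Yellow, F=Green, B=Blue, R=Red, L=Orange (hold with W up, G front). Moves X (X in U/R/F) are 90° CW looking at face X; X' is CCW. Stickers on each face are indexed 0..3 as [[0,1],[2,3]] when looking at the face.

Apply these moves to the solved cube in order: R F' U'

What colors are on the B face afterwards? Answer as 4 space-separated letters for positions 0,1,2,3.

Answer: B R W B

Derivation:
After move 1 (R): R=RRRR U=WGWG F=GYGY D=YBYB B=WBWB
After move 2 (F'): F=YYGG U=WGRR R=BRYR D=OOYB L=OGOW
After move 3 (U'): U=GRWR F=OGGG R=YYYR B=BRWB L=WBOW
Query: B face = BRWB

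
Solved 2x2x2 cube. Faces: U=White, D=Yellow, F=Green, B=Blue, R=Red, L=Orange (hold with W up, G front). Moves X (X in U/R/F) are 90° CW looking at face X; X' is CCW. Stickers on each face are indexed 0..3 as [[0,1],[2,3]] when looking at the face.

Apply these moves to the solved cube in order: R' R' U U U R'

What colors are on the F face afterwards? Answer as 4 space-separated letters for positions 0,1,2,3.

Answer: O Y G W

Derivation:
After move 1 (R'): R=RRRR U=WBWB F=GWGW D=YGYG B=YBYB
After move 2 (R'): R=RRRR U=WYWY F=GBGB D=YWYW B=GBGB
After move 3 (U): U=WWYY F=RRGB R=GBRR B=OOGB L=GBOO
After move 4 (U): U=YWYW F=GBGB R=OORR B=GBGB L=RROO
After move 5 (U): U=YYWW F=OOGB R=GBRR B=RRGB L=GBOO
After move 6 (R'): R=BRGR U=YGWR F=OYGW D=YOYB B=WRWB
Query: F face = OYGW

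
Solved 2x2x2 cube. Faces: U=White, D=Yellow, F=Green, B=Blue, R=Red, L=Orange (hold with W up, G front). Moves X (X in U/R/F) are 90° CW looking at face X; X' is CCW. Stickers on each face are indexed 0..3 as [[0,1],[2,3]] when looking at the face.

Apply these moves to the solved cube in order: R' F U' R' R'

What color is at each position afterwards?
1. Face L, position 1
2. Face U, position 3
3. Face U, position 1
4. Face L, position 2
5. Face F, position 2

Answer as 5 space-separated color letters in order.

Answer: B G R O W

Derivation:
After move 1 (R'): R=RRRR U=WBWB F=GWGW D=YGYG B=YBYB
After move 2 (F): F=GGWW U=WBOO R=WRBR D=RRYG L=OYOG
After move 3 (U'): U=BOWO F=OYWW R=GGBR B=WRYB L=YBOG
After move 4 (R'): R=GRGB U=BYWW F=OOWO D=RYYW B=GRRB
After move 5 (R'): R=RBGG U=BRWG F=OYWW D=ROYO B=WRYB
Query 1: L[1] = B
Query 2: U[3] = G
Query 3: U[1] = R
Query 4: L[2] = O
Query 5: F[2] = W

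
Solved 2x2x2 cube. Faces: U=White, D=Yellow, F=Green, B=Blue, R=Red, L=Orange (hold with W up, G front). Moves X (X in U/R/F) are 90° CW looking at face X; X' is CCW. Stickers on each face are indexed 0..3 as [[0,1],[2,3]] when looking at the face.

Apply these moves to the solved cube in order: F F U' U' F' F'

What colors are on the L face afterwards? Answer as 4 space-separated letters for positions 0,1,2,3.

After move 1 (F): F=GGGG U=WWOO R=WRWR D=RRYY L=OYOY
After move 2 (F): F=GGGG U=WWYY R=OROR D=WWYY L=OROR
After move 3 (U'): U=WYWY F=ORGG R=GGOR B=ORBB L=BBOR
After move 4 (U'): U=YYWW F=BBGG R=OROR B=GGBB L=OROR
After move 5 (F'): F=BGBG U=YYOO R=WRWR D=RRYY L=OWOW
After move 6 (F'): F=GGBB U=YYWW R=RRRR D=WWYY L=OOOO
Query: L face = OOOO

Answer: O O O O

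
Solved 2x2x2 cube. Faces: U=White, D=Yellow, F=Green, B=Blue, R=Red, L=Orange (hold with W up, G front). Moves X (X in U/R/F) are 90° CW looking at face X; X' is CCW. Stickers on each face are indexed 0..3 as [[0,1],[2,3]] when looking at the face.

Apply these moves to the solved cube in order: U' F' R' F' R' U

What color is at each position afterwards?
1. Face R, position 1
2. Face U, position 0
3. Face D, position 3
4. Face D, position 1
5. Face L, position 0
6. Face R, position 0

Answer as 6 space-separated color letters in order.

After move 1 (U'): U=WWWW F=OOGG R=GGRR B=RRBB L=BBOO
After move 2 (F'): F=OGOG U=WWGR R=YGYR D=BOYY L=BWOW
After move 3 (R'): R=GRYY U=WBGR F=OWOR D=BGYG B=YROB
After move 4 (F'): F=WROO U=WBGY R=GRBY D=WWYG L=BROG
After move 5 (R'): R=RYGB U=WOGY F=WBOY D=WRYO B=GRWB
After move 6 (U): U=GWYO F=RYOY R=GRGB B=BRWB L=WBOG
Query 1: R[1] = R
Query 2: U[0] = G
Query 3: D[3] = O
Query 4: D[1] = R
Query 5: L[0] = W
Query 6: R[0] = G

Answer: R G O R W G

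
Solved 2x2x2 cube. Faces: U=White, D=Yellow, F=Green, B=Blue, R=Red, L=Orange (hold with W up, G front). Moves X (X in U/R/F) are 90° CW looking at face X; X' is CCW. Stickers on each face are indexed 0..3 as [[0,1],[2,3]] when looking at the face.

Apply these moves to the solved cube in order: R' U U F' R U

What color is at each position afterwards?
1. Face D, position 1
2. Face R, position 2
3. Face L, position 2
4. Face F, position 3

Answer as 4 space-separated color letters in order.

Answer: Y R O G

Derivation:
After move 1 (R'): R=RRRR U=WBWB F=GWGW D=YGYG B=YBYB
After move 2 (U): U=WWBB F=RRGW R=YBRR B=OOYB L=GWOO
After move 3 (U): U=BWBW F=YBGW R=OORR B=GWYB L=RROO
After move 4 (F'): F=BWYG U=BWOR R=GOYR D=ROYG L=RWOB
After move 5 (R): R=YGRO U=BWOG F=BOYG D=RYYG B=RWWB
After move 6 (U): U=OBGW F=YGYG R=RWRO B=RWWB L=BOOB
Query 1: D[1] = Y
Query 2: R[2] = R
Query 3: L[2] = O
Query 4: F[3] = G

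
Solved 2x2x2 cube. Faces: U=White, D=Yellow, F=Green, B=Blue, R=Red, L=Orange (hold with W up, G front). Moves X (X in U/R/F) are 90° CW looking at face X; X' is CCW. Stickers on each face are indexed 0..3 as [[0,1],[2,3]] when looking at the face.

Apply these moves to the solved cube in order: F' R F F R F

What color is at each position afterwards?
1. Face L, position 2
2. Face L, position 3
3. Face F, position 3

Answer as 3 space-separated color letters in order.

After move 1 (F'): F=GGGG U=WWRR R=YRYR D=OOYY L=OWOW
After move 2 (R): R=YYRR U=WGRG F=GOGY D=OBYB B=RBWB
After move 3 (F): F=GGYO U=WGWW R=RYGR D=RYYB L=OOOB
After move 4 (F): F=YGOG U=WGBO R=WYWR D=GRYB L=OROY
After move 5 (R): R=WWRY U=WGBG F=YROB D=GWYR B=OBGB
After move 6 (F): F=OYBR U=WGYR R=BWGY D=RWYR L=OGOW
Query 1: L[2] = O
Query 2: L[3] = W
Query 3: F[3] = R

Answer: O W R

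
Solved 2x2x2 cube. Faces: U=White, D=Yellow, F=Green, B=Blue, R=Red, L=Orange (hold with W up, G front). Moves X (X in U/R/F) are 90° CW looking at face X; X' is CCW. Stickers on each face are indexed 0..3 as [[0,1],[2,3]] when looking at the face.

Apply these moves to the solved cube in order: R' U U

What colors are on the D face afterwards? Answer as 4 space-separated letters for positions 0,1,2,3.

After move 1 (R'): R=RRRR U=WBWB F=GWGW D=YGYG B=YBYB
After move 2 (U): U=WWBB F=RRGW R=YBRR B=OOYB L=GWOO
After move 3 (U): U=BWBW F=YBGW R=OORR B=GWYB L=RROO
Query: D face = YGYG

Answer: Y G Y G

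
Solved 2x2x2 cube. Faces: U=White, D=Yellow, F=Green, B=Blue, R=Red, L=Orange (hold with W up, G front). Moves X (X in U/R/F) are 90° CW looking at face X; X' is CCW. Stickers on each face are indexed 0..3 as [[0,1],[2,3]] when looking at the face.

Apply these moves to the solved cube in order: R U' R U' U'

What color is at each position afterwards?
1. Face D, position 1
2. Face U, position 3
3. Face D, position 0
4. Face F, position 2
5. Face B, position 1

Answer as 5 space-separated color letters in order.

After move 1 (R): R=RRRR U=WGWG F=GYGY D=YBYB B=WBWB
After move 2 (U'): U=GGWW F=OOGY R=GYRR B=RRWB L=WBOO
After move 3 (R): R=RGRY U=GOWY F=OBGB D=YWYR B=WRGB
After move 4 (U'): U=OYGW F=WBGB R=OBRY B=RGGB L=WROO
After move 5 (U'): U=YWOG F=WRGB R=WBRY B=OBGB L=RGOO
Query 1: D[1] = W
Query 2: U[3] = G
Query 3: D[0] = Y
Query 4: F[2] = G
Query 5: B[1] = B

Answer: W G Y G B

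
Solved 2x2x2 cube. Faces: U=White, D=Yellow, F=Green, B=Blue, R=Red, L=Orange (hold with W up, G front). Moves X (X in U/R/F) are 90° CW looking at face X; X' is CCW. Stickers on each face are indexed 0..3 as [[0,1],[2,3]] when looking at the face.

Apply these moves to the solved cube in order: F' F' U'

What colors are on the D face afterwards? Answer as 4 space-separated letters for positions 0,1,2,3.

After move 1 (F'): F=GGGG U=WWRR R=YRYR D=OOYY L=OWOW
After move 2 (F'): F=GGGG U=WWYY R=OROR D=WWYY L=OROR
After move 3 (U'): U=WYWY F=ORGG R=GGOR B=ORBB L=BBOR
Query: D face = WWYY

Answer: W W Y Y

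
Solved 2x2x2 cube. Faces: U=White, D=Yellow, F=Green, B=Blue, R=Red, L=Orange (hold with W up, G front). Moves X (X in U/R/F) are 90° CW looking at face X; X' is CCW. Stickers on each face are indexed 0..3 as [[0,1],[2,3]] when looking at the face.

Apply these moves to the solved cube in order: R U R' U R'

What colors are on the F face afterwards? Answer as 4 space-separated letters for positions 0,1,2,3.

After move 1 (R): R=RRRR U=WGWG F=GYGY D=YBYB B=WBWB
After move 2 (U): U=WWGG F=RRGY R=WBRR B=OOWB L=GYOO
After move 3 (R'): R=BRWR U=WWGO F=RWGG D=YRYY B=BOBB
After move 4 (U): U=GWOW F=BRGG R=BOWR B=GYBB L=RWOO
After move 5 (R'): R=ORBW U=GBOG F=BWGW D=YRYG B=YYRB
Query: F face = BWGW

Answer: B W G W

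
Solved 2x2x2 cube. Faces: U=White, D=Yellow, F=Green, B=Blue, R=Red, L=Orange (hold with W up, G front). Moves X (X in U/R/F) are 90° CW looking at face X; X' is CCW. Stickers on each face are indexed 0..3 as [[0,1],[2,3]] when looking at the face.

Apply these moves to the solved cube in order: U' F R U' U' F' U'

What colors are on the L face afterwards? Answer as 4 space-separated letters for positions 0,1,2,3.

After move 1 (U'): U=WWWW F=OOGG R=GGRR B=RRBB L=BBOO
After move 2 (F): F=GOGO U=WWOB R=WGWR D=RGYY L=BYOY
After move 3 (R): R=WWRG U=WOOO F=GGGY D=RBYR B=BRWB
After move 4 (U'): U=OOWO F=BYGY R=GGRG B=WWWB L=BROY
After move 5 (U'): U=OOOW F=BRGY R=BYRG B=GGWB L=WWOY
After move 6 (F'): F=RYBG U=OOBR R=BYRG D=WYYR L=WWOO
After move 7 (U'): U=OROB F=WWBG R=RYRG B=BYWB L=GGOO
Query: L face = GGOO

Answer: G G O O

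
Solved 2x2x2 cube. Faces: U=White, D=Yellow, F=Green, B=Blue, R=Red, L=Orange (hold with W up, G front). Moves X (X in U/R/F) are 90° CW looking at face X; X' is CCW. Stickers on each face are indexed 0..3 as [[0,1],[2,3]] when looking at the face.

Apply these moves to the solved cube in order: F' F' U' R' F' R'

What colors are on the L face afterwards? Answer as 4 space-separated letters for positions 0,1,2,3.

Answer: B O O W

Derivation:
After move 1 (F'): F=GGGG U=WWRR R=YRYR D=OOYY L=OWOW
After move 2 (F'): F=GGGG U=WWYY R=OROR D=WWYY L=OROR
After move 3 (U'): U=WYWY F=ORGG R=GGOR B=ORBB L=BBOR
After move 4 (R'): R=GRGO U=WBWO F=OYGY D=WRYG B=YRWB
After move 5 (F'): F=YYOG U=WBGG R=RRWO D=BRYG L=BOOW
After move 6 (R'): R=RORW U=WWGY F=YBOG D=BYYG B=GRRB
Query: L face = BOOW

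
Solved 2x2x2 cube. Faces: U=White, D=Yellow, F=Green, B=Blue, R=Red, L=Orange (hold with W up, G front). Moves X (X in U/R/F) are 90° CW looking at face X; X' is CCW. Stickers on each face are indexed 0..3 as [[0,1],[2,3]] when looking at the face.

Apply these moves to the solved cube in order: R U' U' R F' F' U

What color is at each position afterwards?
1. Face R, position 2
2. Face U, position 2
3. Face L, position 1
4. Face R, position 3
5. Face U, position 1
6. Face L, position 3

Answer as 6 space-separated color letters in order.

After move 1 (R): R=RRRR U=WGWG F=GYGY D=YBYB B=WBWB
After move 2 (U'): U=GGWW F=OOGY R=GYRR B=RRWB L=WBOO
After move 3 (U'): U=GWGW F=WBGY R=OORR B=GYWB L=RROO
After move 4 (R): R=RORO U=GBGY F=WBGB D=YWYG B=WYWB
After move 5 (F'): F=BBWG U=GBRR R=WOYO D=ROYG L=RYOG
After move 6 (F'): F=BGBW U=GBWY R=OORO D=YGYG L=RROR
After move 7 (U): U=WGYB F=OOBW R=WYRO B=RRWB L=BGOR
Query 1: R[2] = R
Query 2: U[2] = Y
Query 3: L[1] = G
Query 4: R[3] = O
Query 5: U[1] = G
Query 6: L[3] = R

Answer: R Y G O G R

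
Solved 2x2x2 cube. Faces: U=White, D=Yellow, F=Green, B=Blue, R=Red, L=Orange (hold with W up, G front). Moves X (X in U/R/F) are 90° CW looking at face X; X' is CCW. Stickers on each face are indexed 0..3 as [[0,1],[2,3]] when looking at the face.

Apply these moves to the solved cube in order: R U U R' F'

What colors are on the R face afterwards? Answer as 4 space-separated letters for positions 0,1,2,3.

After move 1 (R): R=RRRR U=WGWG F=GYGY D=YBYB B=WBWB
After move 2 (U): U=WWGG F=RRGY R=WBRR B=OOWB L=GYOO
After move 3 (U): U=GWGW F=WBGY R=OORR B=GYWB L=RROO
After move 4 (R'): R=OROR U=GWGG F=WWGW D=YBYY B=BYBB
After move 5 (F'): F=WWWG U=GWOO R=BRYR D=ROYY L=RGOG
Query: R face = BRYR

Answer: B R Y R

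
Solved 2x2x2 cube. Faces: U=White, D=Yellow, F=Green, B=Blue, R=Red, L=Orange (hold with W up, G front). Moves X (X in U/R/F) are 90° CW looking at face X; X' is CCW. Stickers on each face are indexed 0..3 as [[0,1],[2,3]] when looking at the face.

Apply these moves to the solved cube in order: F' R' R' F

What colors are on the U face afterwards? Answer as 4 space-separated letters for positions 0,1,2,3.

Answer: W O W W

Derivation:
After move 1 (F'): F=GGGG U=WWRR R=YRYR D=OOYY L=OWOW
After move 2 (R'): R=RRYY U=WBRB F=GWGR D=OGYG B=YBOB
After move 3 (R'): R=RYRY U=WORY F=GBGB D=OWYR B=GBGB
After move 4 (F): F=GGBB U=WOWW R=RYYY D=RRYR L=OOOW
Query: U face = WOWW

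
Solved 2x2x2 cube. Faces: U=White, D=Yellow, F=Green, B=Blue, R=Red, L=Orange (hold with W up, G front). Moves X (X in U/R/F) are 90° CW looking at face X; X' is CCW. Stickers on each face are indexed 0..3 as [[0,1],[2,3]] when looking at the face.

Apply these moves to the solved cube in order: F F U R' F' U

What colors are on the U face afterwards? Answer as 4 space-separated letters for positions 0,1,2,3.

After move 1 (F): F=GGGG U=WWOO R=WRWR D=RRYY L=OYOY
After move 2 (F): F=GGGG U=WWYY R=OROR D=WWYY L=OROR
After move 3 (U): U=YWYW F=ORGG R=BBOR B=ORBB L=GGOR
After move 4 (R'): R=BRBO U=YBYO F=OWGW D=WRYG B=YRWB
After move 5 (F'): F=WWOG U=YBBB R=RRWO D=GRYG L=GOOY
After move 6 (U): U=BYBB F=RROG R=YRWO B=GOWB L=WWOY
Query: U face = BYBB

Answer: B Y B B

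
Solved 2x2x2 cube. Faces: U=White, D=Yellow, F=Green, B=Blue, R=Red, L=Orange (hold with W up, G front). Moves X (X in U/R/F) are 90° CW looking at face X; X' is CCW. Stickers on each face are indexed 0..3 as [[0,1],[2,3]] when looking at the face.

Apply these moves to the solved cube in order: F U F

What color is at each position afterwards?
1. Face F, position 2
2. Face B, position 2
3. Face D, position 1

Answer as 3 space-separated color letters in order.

Answer: G B B

Derivation:
After move 1 (F): F=GGGG U=WWOO R=WRWR D=RRYY L=OYOY
After move 2 (U): U=OWOW F=WRGG R=BBWR B=OYBB L=GGOY
After move 3 (F): F=GWGR U=OWYG R=OBWR D=WBYY L=GROR
Query 1: F[2] = G
Query 2: B[2] = B
Query 3: D[1] = B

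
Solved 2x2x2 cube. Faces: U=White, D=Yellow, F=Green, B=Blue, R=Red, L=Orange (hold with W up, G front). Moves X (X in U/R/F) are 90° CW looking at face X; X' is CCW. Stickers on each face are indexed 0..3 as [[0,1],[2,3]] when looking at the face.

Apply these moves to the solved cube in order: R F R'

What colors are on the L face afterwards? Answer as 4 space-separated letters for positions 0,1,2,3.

After move 1 (R): R=RRRR U=WGWG F=GYGY D=YBYB B=WBWB
After move 2 (F): F=GGYY U=WGOO R=WRGR D=RRYB L=OYOB
After move 3 (R'): R=RRWG U=WWOW F=GGYO D=RGYY B=BBRB
Query: L face = OYOB

Answer: O Y O B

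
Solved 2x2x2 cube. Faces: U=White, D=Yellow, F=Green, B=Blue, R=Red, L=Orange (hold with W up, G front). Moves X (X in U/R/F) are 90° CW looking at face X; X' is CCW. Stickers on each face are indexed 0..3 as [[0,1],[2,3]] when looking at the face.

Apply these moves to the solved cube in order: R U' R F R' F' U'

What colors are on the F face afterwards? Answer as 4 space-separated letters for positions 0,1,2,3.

Answer: W W G B

Derivation:
After move 1 (R): R=RRRR U=WGWG F=GYGY D=YBYB B=WBWB
After move 2 (U'): U=GGWW F=OOGY R=GYRR B=RRWB L=WBOO
After move 3 (R): R=RGRY U=GOWY F=OBGB D=YWYR B=WRGB
After move 4 (F): F=GOBB U=GOOB R=WGYY D=RRYR L=WYOW
After move 5 (R'): R=GYWY U=GGOW F=GOBB D=ROYB B=RRRB
After move 6 (F'): F=OBGB U=GGGW R=OYRY D=YWYB L=WWOO
After move 7 (U'): U=GWGG F=WWGB R=OBRY B=OYRB L=RROO
Query: F face = WWGB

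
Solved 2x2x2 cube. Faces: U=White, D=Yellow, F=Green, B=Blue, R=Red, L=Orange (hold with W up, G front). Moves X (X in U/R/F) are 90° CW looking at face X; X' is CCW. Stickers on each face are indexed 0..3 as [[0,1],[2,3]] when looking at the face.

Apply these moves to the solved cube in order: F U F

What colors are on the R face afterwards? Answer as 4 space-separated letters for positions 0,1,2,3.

After move 1 (F): F=GGGG U=WWOO R=WRWR D=RRYY L=OYOY
After move 2 (U): U=OWOW F=WRGG R=BBWR B=OYBB L=GGOY
After move 3 (F): F=GWGR U=OWYG R=OBWR D=WBYY L=GROR
Query: R face = OBWR

Answer: O B W R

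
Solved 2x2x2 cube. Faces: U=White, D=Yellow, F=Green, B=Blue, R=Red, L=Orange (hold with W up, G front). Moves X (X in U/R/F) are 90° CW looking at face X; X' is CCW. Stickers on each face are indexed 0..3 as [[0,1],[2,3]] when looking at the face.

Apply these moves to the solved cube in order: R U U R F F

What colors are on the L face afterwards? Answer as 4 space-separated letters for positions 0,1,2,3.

After move 1 (R): R=RRRR U=WGWG F=GYGY D=YBYB B=WBWB
After move 2 (U): U=WWGG F=RRGY R=WBRR B=OOWB L=GYOO
After move 3 (U): U=GWGW F=WBGY R=OORR B=GYWB L=RROO
After move 4 (R): R=RORO U=GBGY F=WBGB D=YWYG B=WYWB
After move 5 (F): F=GWBB U=GBOR R=GOYO D=RRYG L=RYOW
After move 6 (F): F=BGBW U=GBWY R=OORO D=YGYG L=RROR
Query: L face = RROR

Answer: R R O R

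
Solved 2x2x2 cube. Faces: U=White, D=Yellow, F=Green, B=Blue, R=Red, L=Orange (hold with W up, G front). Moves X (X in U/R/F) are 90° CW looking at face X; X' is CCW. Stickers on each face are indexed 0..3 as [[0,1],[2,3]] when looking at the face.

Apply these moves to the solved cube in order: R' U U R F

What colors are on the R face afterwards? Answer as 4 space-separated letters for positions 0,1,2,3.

Answer: B O W O

Derivation:
After move 1 (R'): R=RRRR U=WBWB F=GWGW D=YGYG B=YBYB
After move 2 (U): U=WWBB F=RRGW R=YBRR B=OOYB L=GWOO
After move 3 (U): U=BWBW F=YBGW R=OORR B=GWYB L=RROO
After move 4 (R): R=RORO U=BBBW F=YGGG D=YYYG B=WWWB
After move 5 (F): F=GYGG U=BBOR R=BOWO D=RRYG L=RYOY
Query: R face = BOWO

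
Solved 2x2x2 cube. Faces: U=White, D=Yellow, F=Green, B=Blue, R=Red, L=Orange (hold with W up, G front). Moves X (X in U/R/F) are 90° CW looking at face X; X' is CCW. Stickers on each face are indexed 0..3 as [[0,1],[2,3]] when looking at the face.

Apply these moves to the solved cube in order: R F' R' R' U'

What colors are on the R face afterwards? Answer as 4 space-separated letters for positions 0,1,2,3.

Answer: Y W R B

Derivation:
After move 1 (R): R=RRRR U=WGWG F=GYGY D=YBYB B=WBWB
After move 2 (F'): F=YYGG U=WGRR R=BRYR D=OOYB L=OGOW
After move 3 (R'): R=RRBY U=WWRW F=YGGR D=OYYG B=BBOB
After move 4 (R'): R=RYRB U=WORB F=YWGW D=OGYR B=GBYB
After move 5 (U'): U=OBWR F=OGGW R=YWRB B=RYYB L=GBOW
Query: R face = YWRB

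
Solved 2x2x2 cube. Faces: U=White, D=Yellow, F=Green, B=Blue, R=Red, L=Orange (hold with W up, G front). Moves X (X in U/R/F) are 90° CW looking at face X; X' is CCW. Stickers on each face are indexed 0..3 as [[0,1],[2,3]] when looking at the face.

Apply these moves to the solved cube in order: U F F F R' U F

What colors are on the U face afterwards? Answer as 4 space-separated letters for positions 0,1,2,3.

After move 1 (U): U=WWWW F=RRGG R=BBRR B=OOBB L=GGOO
After move 2 (F): F=GRGR U=WWOG R=WBWR D=RBYY L=GYOY
After move 3 (F): F=GGRR U=WWYY R=OBGR D=WWYY L=GROB
After move 4 (F): F=RGRG U=WWBR R=YBYR D=GOYY L=GWOW
After move 5 (R'): R=BRYY U=WBBO F=RWRR D=GGYG B=YOOB
After move 6 (U): U=BWOB F=BRRR R=YOYY B=GWOB L=RWOW
After move 7 (F): F=RBRR U=BWWW R=OOBY D=YYYG L=RGOG
Query: U face = BWWW

Answer: B W W W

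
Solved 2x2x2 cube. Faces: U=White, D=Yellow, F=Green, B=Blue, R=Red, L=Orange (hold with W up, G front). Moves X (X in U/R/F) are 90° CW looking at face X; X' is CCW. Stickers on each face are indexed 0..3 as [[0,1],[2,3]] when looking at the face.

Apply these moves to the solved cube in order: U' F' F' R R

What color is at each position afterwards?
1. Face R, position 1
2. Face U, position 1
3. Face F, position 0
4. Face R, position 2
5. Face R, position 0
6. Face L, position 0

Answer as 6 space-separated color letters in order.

After move 1 (U'): U=WWWW F=OOGG R=GGRR B=RRBB L=BBOO
After move 2 (F'): F=OGOG U=WWGR R=YGYR D=BOYY L=BWOW
After move 3 (F'): F=GGOO U=WWYY R=OGBR D=WWYY L=BROG
After move 4 (R): R=BORG U=WGYO F=GWOY D=WBYR B=YRWB
After move 5 (R): R=RBGO U=WWYY F=GBOR D=WWYY B=ORGB
Query 1: R[1] = B
Query 2: U[1] = W
Query 3: F[0] = G
Query 4: R[2] = G
Query 5: R[0] = R
Query 6: L[0] = B

Answer: B W G G R B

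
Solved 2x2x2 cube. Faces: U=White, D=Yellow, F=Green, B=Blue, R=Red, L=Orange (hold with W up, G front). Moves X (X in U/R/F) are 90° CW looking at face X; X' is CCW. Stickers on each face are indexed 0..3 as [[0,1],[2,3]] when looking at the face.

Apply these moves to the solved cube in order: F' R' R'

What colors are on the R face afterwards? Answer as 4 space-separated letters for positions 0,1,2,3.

Answer: R Y R Y

Derivation:
After move 1 (F'): F=GGGG U=WWRR R=YRYR D=OOYY L=OWOW
After move 2 (R'): R=RRYY U=WBRB F=GWGR D=OGYG B=YBOB
After move 3 (R'): R=RYRY U=WORY F=GBGB D=OWYR B=GBGB
Query: R face = RYRY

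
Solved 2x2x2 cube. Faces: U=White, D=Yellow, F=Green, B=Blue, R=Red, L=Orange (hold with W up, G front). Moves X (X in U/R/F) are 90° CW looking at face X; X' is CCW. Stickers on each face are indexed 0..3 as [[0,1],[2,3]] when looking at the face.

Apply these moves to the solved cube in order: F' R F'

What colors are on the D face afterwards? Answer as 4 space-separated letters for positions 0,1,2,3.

Answer: W W Y B

Derivation:
After move 1 (F'): F=GGGG U=WWRR R=YRYR D=OOYY L=OWOW
After move 2 (R): R=YYRR U=WGRG F=GOGY D=OBYB B=RBWB
After move 3 (F'): F=OYGG U=WGYR R=BYOR D=WWYB L=OGOR
Query: D face = WWYB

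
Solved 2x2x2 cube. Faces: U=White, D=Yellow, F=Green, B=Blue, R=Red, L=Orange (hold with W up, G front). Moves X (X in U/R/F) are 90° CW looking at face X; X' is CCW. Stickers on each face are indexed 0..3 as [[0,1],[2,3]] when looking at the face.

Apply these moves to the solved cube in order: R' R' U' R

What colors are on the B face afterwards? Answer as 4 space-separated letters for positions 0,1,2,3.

Answer: W R Y B

Derivation:
After move 1 (R'): R=RRRR U=WBWB F=GWGW D=YGYG B=YBYB
After move 2 (R'): R=RRRR U=WYWY F=GBGB D=YWYW B=GBGB
After move 3 (U'): U=YYWW F=OOGB R=GBRR B=RRGB L=GBOO
After move 4 (R): R=RGRB U=YOWB F=OWGW D=YGYR B=WRYB
Query: B face = WRYB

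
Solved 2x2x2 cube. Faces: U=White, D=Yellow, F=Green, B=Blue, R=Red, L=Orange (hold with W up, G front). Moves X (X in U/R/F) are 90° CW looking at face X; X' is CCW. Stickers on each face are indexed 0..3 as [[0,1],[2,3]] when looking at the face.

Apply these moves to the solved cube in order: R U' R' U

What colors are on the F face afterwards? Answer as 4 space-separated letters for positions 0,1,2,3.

After move 1 (R): R=RRRR U=WGWG F=GYGY D=YBYB B=WBWB
After move 2 (U'): U=GGWW F=OOGY R=GYRR B=RRWB L=WBOO
After move 3 (R'): R=YRGR U=GWWR F=OGGW D=YOYY B=BRBB
After move 4 (U): U=WGRW F=YRGW R=BRGR B=WBBB L=OGOO
Query: F face = YRGW

Answer: Y R G W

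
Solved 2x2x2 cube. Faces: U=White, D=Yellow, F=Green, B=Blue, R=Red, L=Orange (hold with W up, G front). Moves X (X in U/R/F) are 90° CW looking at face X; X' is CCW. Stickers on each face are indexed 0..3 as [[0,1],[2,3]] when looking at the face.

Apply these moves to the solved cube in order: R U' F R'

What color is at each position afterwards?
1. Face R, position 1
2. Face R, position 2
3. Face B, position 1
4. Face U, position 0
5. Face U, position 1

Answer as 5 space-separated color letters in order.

After move 1 (R): R=RRRR U=WGWG F=GYGY D=YBYB B=WBWB
After move 2 (U'): U=GGWW F=OOGY R=GYRR B=RRWB L=WBOO
After move 3 (F): F=GOYO U=GGOB R=WYWR D=RGYB L=WYOB
After move 4 (R'): R=YRWW U=GWOR F=GGYB D=ROYO B=BRGB
Query 1: R[1] = R
Query 2: R[2] = W
Query 3: B[1] = R
Query 4: U[0] = G
Query 5: U[1] = W

Answer: R W R G W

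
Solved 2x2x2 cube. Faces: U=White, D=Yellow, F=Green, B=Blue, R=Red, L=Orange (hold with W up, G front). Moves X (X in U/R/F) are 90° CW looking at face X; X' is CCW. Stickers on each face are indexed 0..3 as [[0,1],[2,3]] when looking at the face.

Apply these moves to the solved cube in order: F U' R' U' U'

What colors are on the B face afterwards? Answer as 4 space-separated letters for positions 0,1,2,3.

Answer: O O R B

Derivation:
After move 1 (F): F=GGGG U=WWOO R=WRWR D=RRYY L=OYOY
After move 2 (U'): U=WOWO F=OYGG R=GGWR B=WRBB L=BBOY
After move 3 (R'): R=GRGW U=WBWW F=OOGO D=RYYG B=YRRB
After move 4 (U'): U=BWWW F=BBGO R=OOGW B=GRRB L=YROY
After move 5 (U'): U=WWBW F=YRGO R=BBGW B=OORB L=GROY
Query: B face = OORB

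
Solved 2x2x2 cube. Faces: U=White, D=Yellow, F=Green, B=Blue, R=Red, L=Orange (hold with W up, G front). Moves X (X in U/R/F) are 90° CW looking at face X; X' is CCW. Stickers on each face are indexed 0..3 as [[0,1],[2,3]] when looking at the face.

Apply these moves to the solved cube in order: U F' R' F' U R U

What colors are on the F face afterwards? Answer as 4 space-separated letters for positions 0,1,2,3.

Answer: G Y R G

Derivation:
After move 1 (U): U=WWWW F=RRGG R=BBRR B=OOBB L=GGOO
After move 2 (F'): F=RGRG U=WWBR R=YBYR D=GOYY L=GWOW
After move 3 (R'): R=BRYY U=WBBO F=RWRR D=GGYG B=YOOB
After move 4 (F'): F=WRRR U=WBBY R=GRGY D=WWYG L=GOOB
After move 5 (U): U=BWYB F=GRRR R=YOGY B=GOOB L=WROB
After move 6 (R): R=GYYO U=BRYR F=GWRG D=WOYG B=BOWB
After move 7 (U): U=YBRR F=GYRG R=BOYO B=WRWB L=GWOB
Query: F face = GYRG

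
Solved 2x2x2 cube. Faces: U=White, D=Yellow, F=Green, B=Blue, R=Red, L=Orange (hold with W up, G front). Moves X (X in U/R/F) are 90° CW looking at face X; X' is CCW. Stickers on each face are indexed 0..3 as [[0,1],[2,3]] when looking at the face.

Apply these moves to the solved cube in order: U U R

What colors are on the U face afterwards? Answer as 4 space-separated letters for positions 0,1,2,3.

After move 1 (U): U=WWWW F=RRGG R=BBRR B=OOBB L=GGOO
After move 2 (U): U=WWWW F=BBGG R=OORR B=GGBB L=RROO
After move 3 (R): R=RORO U=WBWG F=BYGY D=YBYG B=WGWB
Query: U face = WBWG

Answer: W B W G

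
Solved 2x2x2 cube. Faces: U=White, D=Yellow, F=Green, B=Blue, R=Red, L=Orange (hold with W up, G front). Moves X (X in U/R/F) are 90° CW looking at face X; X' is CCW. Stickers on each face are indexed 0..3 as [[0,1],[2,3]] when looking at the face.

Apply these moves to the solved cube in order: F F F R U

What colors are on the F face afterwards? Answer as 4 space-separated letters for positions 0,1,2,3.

After move 1 (F): F=GGGG U=WWOO R=WRWR D=RRYY L=OYOY
After move 2 (F): F=GGGG U=WWYY R=OROR D=WWYY L=OROR
After move 3 (F): F=GGGG U=WWRR R=YRYR D=OOYY L=OWOW
After move 4 (R): R=YYRR U=WGRG F=GOGY D=OBYB B=RBWB
After move 5 (U): U=RWGG F=YYGY R=RBRR B=OWWB L=GOOW
Query: F face = YYGY

Answer: Y Y G Y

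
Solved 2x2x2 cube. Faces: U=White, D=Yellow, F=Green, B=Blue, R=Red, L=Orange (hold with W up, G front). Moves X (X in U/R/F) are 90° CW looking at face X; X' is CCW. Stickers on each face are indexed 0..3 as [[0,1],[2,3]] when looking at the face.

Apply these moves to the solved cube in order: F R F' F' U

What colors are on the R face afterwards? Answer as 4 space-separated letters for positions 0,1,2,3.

Answer: O B Y R

Derivation:
After move 1 (F): F=GGGG U=WWOO R=WRWR D=RRYY L=OYOY
After move 2 (R): R=WWRR U=WGOG F=GRGY D=RBYB B=OBWB
After move 3 (F'): F=RYGG U=WGWR R=BWRR D=YYYB L=OGOO
After move 4 (F'): F=YGRG U=WGBR R=YWYR D=GOYB L=OROW
After move 5 (U): U=BWRG F=YWRG R=OBYR B=ORWB L=YGOW
Query: R face = OBYR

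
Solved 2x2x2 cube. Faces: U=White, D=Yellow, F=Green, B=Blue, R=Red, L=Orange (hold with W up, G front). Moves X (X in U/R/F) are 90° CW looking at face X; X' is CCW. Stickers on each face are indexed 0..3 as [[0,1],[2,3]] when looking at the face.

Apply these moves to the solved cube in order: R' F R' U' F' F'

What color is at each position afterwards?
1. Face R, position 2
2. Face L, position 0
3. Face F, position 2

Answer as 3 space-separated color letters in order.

Answer: B G Y

Derivation:
After move 1 (R'): R=RRRR U=WBWB F=GWGW D=YGYG B=YBYB
After move 2 (F): F=GGWW U=WBOO R=WRBR D=RRYG L=OYOG
After move 3 (R'): R=RRWB U=WYOY F=GBWO D=RGYW B=GBRB
After move 4 (U'): U=YYWO F=OYWO R=GBWB B=RRRB L=GBOG
After move 5 (F'): F=YOOW U=YYGW R=GBRB D=BGYW L=GOOW
After move 6 (F'): F=OWYO U=YYGR R=GBBB D=OWYW L=GWOG
Query 1: R[2] = B
Query 2: L[0] = G
Query 3: F[2] = Y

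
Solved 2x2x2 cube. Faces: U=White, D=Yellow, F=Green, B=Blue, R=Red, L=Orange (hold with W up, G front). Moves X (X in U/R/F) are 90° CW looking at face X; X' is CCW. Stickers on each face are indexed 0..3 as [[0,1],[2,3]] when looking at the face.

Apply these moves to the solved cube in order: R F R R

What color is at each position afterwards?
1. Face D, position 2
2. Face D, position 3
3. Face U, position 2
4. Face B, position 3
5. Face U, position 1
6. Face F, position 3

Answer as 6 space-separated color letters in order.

After move 1 (R): R=RRRR U=WGWG F=GYGY D=YBYB B=WBWB
After move 2 (F): F=GGYY U=WGOO R=WRGR D=RRYB L=OYOB
After move 3 (R): R=GWRR U=WGOY F=GRYB D=RWYW B=OBGB
After move 4 (R): R=RGRW U=WROB F=GWYW D=RGYO B=YBGB
Query 1: D[2] = Y
Query 2: D[3] = O
Query 3: U[2] = O
Query 4: B[3] = B
Query 5: U[1] = R
Query 6: F[3] = W

Answer: Y O O B R W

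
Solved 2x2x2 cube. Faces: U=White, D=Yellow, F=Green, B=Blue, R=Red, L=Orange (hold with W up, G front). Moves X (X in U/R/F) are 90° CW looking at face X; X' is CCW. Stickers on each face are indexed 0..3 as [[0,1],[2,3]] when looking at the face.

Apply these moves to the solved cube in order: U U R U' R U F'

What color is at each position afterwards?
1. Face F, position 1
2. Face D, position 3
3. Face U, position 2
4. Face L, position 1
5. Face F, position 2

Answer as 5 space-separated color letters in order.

Answer: G R W R R

Derivation:
After move 1 (U): U=WWWW F=RRGG R=BBRR B=OOBB L=GGOO
After move 2 (U): U=WWWW F=BBGG R=OORR B=GGBB L=RROO
After move 3 (R): R=RORO U=WBWG F=BYGY D=YBYG B=WGWB
After move 4 (U'): U=BGWW F=RRGY R=BYRO B=ROWB L=WGOO
After move 5 (R): R=RBOY U=BRWY F=RBGG D=YWYR B=WOGB
After move 6 (U): U=WBYR F=RBGG R=WOOY B=WGGB L=RBOO
After move 7 (F'): F=BGRG U=WBWO R=WOYY D=BOYR L=RROY
Query 1: F[1] = G
Query 2: D[3] = R
Query 3: U[2] = W
Query 4: L[1] = R
Query 5: F[2] = R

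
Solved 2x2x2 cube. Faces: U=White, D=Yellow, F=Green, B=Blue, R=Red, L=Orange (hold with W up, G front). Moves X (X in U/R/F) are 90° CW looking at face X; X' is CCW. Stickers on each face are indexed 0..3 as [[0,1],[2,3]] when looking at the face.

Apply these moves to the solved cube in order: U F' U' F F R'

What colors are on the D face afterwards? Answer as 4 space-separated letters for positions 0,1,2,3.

Answer: B R Y G

Derivation:
After move 1 (U): U=WWWW F=RRGG R=BBRR B=OOBB L=GGOO
After move 2 (F'): F=RGRG U=WWBR R=YBYR D=GOYY L=GWOW
After move 3 (U'): U=WRWB F=GWRG R=RGYR B=YBBB L=OOOW
After move 4 (F): F=RGGW U=WRWO R=WGBR D=YRYY L=OGOO
After move 5 (F): F=GRWG U=WROG R=WGOR D=BWYY L=OYOR
After move 6 (R'): R=GRWO U=WBOY F=GRWG D=BRYG B=YBWB
Query: D face = BRYG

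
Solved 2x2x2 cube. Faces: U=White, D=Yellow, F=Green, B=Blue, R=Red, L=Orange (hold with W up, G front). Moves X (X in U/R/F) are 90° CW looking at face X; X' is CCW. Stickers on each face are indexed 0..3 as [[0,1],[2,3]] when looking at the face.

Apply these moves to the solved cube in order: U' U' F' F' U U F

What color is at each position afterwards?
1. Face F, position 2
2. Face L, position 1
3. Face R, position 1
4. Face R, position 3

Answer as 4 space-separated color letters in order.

Answer: B W R R

Derivation:
After move 1 (U'): U=WWWW F=OOGG R=GGRR B=RRBB L=BBOO
After move 2 (U'): U=WWWW F=BBGG R=OORR B=GGBB L=RROO
After move 3 (F'): F=BGBG U=WWOR R=YOYR D=ROYY L=RWOW
After move 4 (F'): F=GGBB U=WWYY R=OORR D=WWYY L=RROO
After move 5 (U): U=YWYW F=OOBB R=GGRR B=RRBB L=GGOO
After move 6 (U): U=YYWW F=GGBB R=RRRR B=GGBB L=OOOO
After move 7 (F): F=BGBG U=YYOO R=WRWR D=RRYY L=OWOW
Query 1: F[2] = B
Query 2: L[1] = W
Query 3: R[1] = R
Query 4: R[3] = R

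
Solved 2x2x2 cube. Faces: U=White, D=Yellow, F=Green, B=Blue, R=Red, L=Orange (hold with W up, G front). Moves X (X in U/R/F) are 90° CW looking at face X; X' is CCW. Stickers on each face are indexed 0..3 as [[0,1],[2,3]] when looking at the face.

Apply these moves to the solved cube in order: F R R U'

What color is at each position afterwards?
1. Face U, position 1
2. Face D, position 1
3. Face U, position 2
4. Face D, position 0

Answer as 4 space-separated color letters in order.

Answer: Y W W R

Derivation:
After move 1 (F): F=GGGG U=WWOO R=WRWR D=RRYY L=OYOY
After move 2 (R): R=WWRR U=WGOG F=GRGY D=RBYB B=OBWB
After move 3 (R): R=RWRW U=WROY F=GBGB D=RWYO B=GBGB
After move 4 (U'): U=RYWO F=OYGB R=GBRW B=RWGB L=GBOY
Query 1: U[1] = Y
Query 2: D[1] = W
Query 3: U[2] = W
Query 4: D[0] = R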